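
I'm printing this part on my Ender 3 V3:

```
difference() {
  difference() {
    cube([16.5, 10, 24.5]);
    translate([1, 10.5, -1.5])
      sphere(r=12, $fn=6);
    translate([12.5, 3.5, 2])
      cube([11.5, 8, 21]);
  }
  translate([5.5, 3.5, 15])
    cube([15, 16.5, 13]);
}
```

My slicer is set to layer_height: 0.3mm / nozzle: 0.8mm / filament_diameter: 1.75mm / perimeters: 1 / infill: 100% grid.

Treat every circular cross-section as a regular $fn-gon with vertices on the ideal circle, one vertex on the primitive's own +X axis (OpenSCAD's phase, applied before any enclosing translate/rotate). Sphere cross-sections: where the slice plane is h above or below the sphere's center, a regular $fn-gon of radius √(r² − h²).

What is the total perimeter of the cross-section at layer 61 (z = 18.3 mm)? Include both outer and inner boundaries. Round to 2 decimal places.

At z = 18.3 mm: the 16.5×10 cube contributes its full rectangle (perimeter 53.00 mm); the sphere at (1, 10.5) is not intersected at this z (|z−center|=19.800 > r=12); the cube at (12.5, 3.5) is present — its section is the full 11.5×8 rectangle (perimeter 39.00 mm); Subtracting the remaining from the first: starting from the 16.5×10 cube, the 11.5×8 cube at (12.5, 3.5) partially overlaps it — only the 26.00 mm² overlap (of its 92.00 mm²) is removed, clipping the outline — boundary = 53.00 mm; the cube at (5.5, 3.5) is present — its section is the full 15×16.5 rectangle (perimeter 63.00 mm); After the difference (first − rest): starting from the result so far, the 15×16.5 cube at (5.5, 3.5) partially overlaps it — only the 45.50 mm² overlap (of its 247.50 mm²) is removed, clipping the outline — boundary = 53.00 mm. Overall, the cross-section is a single solid region. Total boundary length (outer) = 53.00 mm.

53.00 mm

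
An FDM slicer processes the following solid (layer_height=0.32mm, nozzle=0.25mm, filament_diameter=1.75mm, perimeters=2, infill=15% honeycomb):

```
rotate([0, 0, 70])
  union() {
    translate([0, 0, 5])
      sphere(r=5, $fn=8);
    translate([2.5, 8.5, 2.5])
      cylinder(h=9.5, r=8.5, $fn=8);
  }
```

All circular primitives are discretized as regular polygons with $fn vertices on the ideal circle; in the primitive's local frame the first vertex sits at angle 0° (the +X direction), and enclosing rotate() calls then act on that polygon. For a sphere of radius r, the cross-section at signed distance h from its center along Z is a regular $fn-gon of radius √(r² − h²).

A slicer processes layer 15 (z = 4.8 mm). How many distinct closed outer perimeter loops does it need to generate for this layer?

1

At z = 4.8 mm: the r=5 sphere contributes a regular 8-gon of circumradius √(5²−0.2²) = 4.996; the r=8.5 cylinder at (2.5, 8.5) contributes a regular 8-gon of circumradius 8.5; Combining (union): the regions partially overlap (shared area 24.18 mm²), so overlapping operands fuse into one piece — 1 connected region; (rotated 70° about Z; rotation is an isometry so areas/perimeters/island counts are preserved). The result has 1 disconnected region.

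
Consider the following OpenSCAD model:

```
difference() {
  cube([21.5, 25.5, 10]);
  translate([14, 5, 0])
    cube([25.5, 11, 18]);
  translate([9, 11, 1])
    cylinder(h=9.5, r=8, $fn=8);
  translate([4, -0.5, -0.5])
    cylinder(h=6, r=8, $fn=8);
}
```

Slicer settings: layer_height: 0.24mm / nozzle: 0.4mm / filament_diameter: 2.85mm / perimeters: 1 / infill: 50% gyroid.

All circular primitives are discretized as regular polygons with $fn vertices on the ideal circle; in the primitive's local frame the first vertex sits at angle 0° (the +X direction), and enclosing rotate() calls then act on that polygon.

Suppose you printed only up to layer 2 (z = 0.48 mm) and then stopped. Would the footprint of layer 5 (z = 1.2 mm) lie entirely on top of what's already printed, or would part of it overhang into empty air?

entirely on top

Compare the two slices. At z = 0.48: the cube is present — its section is the full 21.5×25.5 rectangle (area 548.25 mm²); the cube at (14, 5) (footprint 25.5×11) is included at this height (area 280.50 mm²); the cylinder at (9, 11) is not intersected at this z (z outside [1, 10.5]); the r=8 cylinder at (4, -0.5) contributes a regular 8-gon of circumradius 8 (area = (8/2)·8.000²·sin(360°/8) = 181.02 mm²); Subtracting the remaining from the first: starting from the 21.5×25.5 cube (548.25 mm²), the 25.5×11 cube at (14, 5) partially overlaps it — only the 82.50 mm² overlap (of its 280.50 mm²) is removed, clipping the outline; the r=8 cylinder at (4, -0.5) partially overlaps it — only the 67.99 mm² overlap (of its 181.02 mm²) is removed, clipping the outline — area = 397.76 mm². At z = 1.2: the cube is present — its section is the full 21.5×25.5 rectangle (area 548.25 mm²); the 25.5×11 cube at (14, 5) contributes its full rectangle (area 280.50 mm²); the r=8 cylinder at (9, 11) contributes a regular 8-gon of circumradius 8 (area = (8/2)·8.000²·sin(360°/8) = 181.02 mm²); the r=8 cylinder at (4, -0.5) contributes a regular 8-gon of circumradius 8 (area = (8/2)·8.000²·sin(360°/8) = 181.02 mm²); Subtracting the remaining from the first: starting from the 21.5×25.5 cube (548.25 mm²), the 25.5×11 cube at (14, 5) partially overlaps it — only the 82.50 mm² overlap (of its 280.50 mm²) is removed, clipping the outline; the r=8 cylinder at (9, 11) partially overlaps it — only the 160.76 mm² overlap (of its 181.02 mm²) is removed, clipping the outline; the r=8 cylinder at (4, -0.5) partially overlaps it — only the 51.76 mm² overlap (of its 181.02 mm²) is removed, clipping the outline — area = 253.23 mm². Checking containment: the cross-section at z = 1.2 is a subset of the cross-section at z = 0.48.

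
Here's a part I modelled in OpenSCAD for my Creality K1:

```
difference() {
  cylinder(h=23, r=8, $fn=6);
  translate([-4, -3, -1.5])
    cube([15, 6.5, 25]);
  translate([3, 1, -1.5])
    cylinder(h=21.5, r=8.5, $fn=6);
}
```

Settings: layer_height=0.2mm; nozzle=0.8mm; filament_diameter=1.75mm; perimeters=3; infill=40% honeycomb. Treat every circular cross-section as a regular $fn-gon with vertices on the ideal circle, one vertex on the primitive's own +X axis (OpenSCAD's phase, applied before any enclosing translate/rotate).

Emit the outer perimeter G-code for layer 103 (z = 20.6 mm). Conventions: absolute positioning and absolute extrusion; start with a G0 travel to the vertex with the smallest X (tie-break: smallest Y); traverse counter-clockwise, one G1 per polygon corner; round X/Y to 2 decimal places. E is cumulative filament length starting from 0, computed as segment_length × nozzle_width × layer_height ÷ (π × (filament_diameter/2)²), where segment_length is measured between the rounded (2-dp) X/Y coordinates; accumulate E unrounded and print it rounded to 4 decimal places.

At z = 20.6 mm: the r=8 cylinder contributes a regular 6-gon of circumradius 8; the cube at (-4, -3) is present — its section is the full 15×6.5 rectangle; the cylinder at (3, 1) is absent (z outside [-1.5, 20]); Subtracting the remaining from the first: starting from the r=8 cylinder, the 15×6.5 cube at (-4, -3) partially overlaps it — only the 71.87 mm² overlap (of its 97.50 mm²) is removed, clipping the outline — 1 connected region. The outline is a single polygon with 9 vertices. Extrusion per mm of travel: 0.8 × 0.2 / (π × 0.875²) = 0.066520. Accumulating E over each segment gives final E = 4.4736.

G0 X-8.00 Y0.00 Z20.60
G1 X-4.00 Y-6.93 E0.5323
G1 X4.00 Y-6.93 E1.0644
G1 X6.27 Y-3.00 E1.3663
G1 X-4.00 Y-3.00 E2.0495
G1 X-4.00 Y3.50 E2.4819
G1 X5.98 Y3.50 E3.1457
G1 X4.00 Y6.93 E3.4092
G1 X-4.00 Y6.93 E3.9414
G1 X-8.00 Y0.00 E4.4736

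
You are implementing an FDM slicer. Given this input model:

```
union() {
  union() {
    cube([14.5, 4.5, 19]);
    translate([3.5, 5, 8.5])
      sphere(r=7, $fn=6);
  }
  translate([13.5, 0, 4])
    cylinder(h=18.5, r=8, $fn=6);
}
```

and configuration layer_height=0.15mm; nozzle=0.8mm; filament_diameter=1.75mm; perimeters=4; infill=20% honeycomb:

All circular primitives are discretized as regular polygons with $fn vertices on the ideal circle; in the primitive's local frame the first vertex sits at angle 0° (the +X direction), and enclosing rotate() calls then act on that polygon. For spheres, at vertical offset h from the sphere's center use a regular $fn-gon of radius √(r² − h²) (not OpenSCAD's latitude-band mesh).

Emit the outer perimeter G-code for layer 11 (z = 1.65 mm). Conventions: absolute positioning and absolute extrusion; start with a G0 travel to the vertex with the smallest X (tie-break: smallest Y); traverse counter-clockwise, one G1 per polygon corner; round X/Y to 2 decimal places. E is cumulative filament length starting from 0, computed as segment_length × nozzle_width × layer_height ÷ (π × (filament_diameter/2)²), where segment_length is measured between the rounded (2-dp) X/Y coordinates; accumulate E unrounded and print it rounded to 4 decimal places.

At z = 1.65 mm: the 14.5×4.5 cube contributes its full rectangle; the r=7 sphere at (3.5, 5) slices to a regular 6-gon of circumradius 1.441 (√(r²−h²) with h=6.85 from center); Combining (union): the regions partially overlap (shared area 1.40 mm²), so overlapping operands fuse into one piece — 1 connected region; the cylinder at (13.5, 0) does not reach this height (z outside [4, 22.5]); Taking the union: only that combined region is present, so the union is just that shape — 1 connected region. The outline is a single polygon with 10 vertices. Extrusion per mm of travel: 0.8 × 0.15 / (π × 0.875²) = 0.049890. Accumulating E over each segment gives final E = 2.0545.

G0 X0.00 Y0.00 Z1.65
G1 X14.50 Y0.00 E0.7234
G1 X14.50 Y4.50 E0.9479
G1 X4.65 Y4.50 E1.4393
G1 X4.94 Y5.00 E1.4682
G1 X4.22 Y6.25 E1.5401
G1 X2.78 Y6.25 E1.6120
G1 X2.06 Y5.00 E1.6839
G1 X2.35 Y4.50 E1.7128
G1 X0.00 Y4.50 E1.8300
G1 X0.00 Y0.00 E2.0545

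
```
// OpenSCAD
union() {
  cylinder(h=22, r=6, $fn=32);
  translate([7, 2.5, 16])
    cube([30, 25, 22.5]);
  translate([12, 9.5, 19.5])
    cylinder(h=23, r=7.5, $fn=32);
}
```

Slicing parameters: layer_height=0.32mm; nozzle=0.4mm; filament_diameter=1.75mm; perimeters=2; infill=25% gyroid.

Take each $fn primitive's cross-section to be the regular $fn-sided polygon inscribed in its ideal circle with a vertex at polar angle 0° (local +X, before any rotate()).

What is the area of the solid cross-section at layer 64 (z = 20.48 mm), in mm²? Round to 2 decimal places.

At z = 20.48 mm: the r=6 cylinder contributes a regular 32-gon of circumradius 6 (area = (32/2)·6.000²·sin(360°/32) = 112.37 mm²); the 30×25 cube at (7, 2.5) contributes its full rectangle (area 750.00 mm²); the r=7.5 cylinder at (12, 9.5) contributes a regular 32-gon of circumradius 7.5 (area = (32/2)·7.500²·sin(360°/32) = 175.58 mm²); Merging all regions: the regions partially overlap — summed areas 1037.95 mm² minus the doubly-counted overlap 154.85 mm² gives 883.10 mm² — area = 883.10 mm². Overall, the cross-section has 2 separate islands. Net area = 883.10 mm².

883.10 mm²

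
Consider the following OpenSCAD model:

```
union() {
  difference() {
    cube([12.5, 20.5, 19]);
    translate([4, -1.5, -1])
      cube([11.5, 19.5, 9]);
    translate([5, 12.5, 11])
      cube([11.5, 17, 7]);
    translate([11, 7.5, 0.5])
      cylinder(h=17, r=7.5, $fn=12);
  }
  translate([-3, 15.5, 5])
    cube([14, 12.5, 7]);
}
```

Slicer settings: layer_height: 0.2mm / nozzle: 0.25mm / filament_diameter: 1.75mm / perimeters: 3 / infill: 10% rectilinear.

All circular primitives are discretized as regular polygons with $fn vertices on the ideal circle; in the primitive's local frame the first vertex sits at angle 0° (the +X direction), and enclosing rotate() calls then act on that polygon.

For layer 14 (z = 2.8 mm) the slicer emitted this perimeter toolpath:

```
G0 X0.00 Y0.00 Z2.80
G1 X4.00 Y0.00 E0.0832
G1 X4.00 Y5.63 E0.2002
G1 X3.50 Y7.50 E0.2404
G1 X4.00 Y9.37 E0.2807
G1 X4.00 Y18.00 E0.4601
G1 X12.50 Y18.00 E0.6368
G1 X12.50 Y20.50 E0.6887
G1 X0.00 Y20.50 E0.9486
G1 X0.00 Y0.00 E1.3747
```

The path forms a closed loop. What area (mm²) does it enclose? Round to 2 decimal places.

Apply the shoelace formula to the sequence of (X, Y) vertices; enclosed area = 102.31 mm².

102.31 mm²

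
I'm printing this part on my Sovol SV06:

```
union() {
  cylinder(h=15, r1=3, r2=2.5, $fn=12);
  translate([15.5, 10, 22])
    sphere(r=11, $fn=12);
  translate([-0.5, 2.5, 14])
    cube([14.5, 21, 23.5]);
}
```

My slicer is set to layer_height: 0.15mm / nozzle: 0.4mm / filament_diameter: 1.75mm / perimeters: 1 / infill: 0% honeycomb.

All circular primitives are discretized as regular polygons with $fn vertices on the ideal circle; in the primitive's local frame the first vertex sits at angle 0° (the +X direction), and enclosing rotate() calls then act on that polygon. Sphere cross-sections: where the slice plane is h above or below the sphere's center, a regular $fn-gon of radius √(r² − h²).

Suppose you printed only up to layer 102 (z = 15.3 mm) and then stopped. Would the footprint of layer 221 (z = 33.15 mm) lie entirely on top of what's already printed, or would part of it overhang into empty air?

Compare the two slices. At z = 15.3: the cone does not reach this height (z outside [0, 15]); the r=11 sphere at (15.5, 10) contributes a regular 12-gon of circumradius √(11²−6.7²) = 8.724 (area = (12/2)·8.724²·sin(360°/12) = 228.33 mm²); the cube at (-0.5, 2.5) (footprint 14.5×21) is included at this height (area 304.50 mm²); Taking the union: the regions partially overlap — summed areas 532.83 mm² minus the doubly-counted overlap 87.34 mm² gives 445.49 mm² — area = 445.49 mm². At z = 33.15: the cone does not reach this height (z outside [0, 15]); the sphere at (15.5, 10) is absent (|z−center|=11.150 > r=11); the 14.5×21 cube at (-0.5, 2.5) contributes its full rectangle (area 304.50 mm²); Taking the union: only the 14.5×21 cube at (-0.5, 2.5) is present, so the union is just that shape — area = 304.50 mm². Checking containment: the cross-section at z = 33.15 is a subset of the cross-section at z = 15.3.

entirely on top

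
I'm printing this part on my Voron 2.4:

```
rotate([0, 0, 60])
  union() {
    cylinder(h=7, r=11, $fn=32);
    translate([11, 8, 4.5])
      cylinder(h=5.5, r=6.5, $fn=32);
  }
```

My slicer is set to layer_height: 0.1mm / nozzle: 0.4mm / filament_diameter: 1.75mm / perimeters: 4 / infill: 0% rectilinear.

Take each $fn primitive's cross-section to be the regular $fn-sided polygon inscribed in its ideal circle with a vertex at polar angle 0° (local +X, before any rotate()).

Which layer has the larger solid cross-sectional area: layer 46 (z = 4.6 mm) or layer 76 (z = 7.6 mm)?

Layer 46 (z = 4.6): the r=11 cylinder contributes a regular 32-gon of circumradius 11 (area = (32/2)·11.000²·sin(360°/32) = 377.69 mm²); the cylinder at (11, 8): section is a regular 32-gon, circumradius r=6.5 (area = (32/2)·6.500²·sin(360°/32) = 131.88 mm²); Combining (union): the regions partially overlap — summed areas 509.58 mm² minus the doubly-counted overlap 27.35 mm² gives 482.22 mm² — area = 482.22 mm²; (whole slice rotated 60° about Z — lengths, areas and connectivity unchanged). So its area = 482.22 mm². Layer 76 (z = 7.6): the cylinder does not reach this height (z outside [0, 7]); the cylinder at (11, 8): section is a regular 32-gon, circumradius r=6.5 (area = (32/2)·6.500²·sin(360°/32) = 131.88 mm²); Combining (union): only the r=6.5 cylinder at (11, 8) is present, so the union is just that shape — area = 131.88 mm²; (rotated 60° about Z; rotation is an isometry so areas/perimeters/island counts are preserved). So its area = 131.88 mm². Layer 46 is larger (482.22 vs 131.88 mm²).

layer 46 (z = 4.6 mm)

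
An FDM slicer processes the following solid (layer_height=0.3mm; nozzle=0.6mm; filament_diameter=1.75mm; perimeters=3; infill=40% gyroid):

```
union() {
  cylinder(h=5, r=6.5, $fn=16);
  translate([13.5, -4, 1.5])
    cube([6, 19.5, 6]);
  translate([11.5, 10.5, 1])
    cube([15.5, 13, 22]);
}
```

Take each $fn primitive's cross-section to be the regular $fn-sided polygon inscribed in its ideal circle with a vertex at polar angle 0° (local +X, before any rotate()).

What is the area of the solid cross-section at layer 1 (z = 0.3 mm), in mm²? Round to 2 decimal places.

At z = 0.3 mm: the r=6.5 cylinder gives a regular 16-gon of circumradius 6.5 (constant along its height) (area = (16/2)·6.500²·sin(360°/16) = 129.35 mm²); the cube at (13.5, -4) is not intersected at this z (z outside [1.5, 7.5]); the cube at (11.5, 10.5) is not intersected at this z (z outside [1, 23]); Merging all regions: only the r=6.5 cylinder is present, so the union is just that shape — area = 129.35 mm². Overall, the cross-section is a single solid region. Net area = 129.35 mm².

129.35 mm²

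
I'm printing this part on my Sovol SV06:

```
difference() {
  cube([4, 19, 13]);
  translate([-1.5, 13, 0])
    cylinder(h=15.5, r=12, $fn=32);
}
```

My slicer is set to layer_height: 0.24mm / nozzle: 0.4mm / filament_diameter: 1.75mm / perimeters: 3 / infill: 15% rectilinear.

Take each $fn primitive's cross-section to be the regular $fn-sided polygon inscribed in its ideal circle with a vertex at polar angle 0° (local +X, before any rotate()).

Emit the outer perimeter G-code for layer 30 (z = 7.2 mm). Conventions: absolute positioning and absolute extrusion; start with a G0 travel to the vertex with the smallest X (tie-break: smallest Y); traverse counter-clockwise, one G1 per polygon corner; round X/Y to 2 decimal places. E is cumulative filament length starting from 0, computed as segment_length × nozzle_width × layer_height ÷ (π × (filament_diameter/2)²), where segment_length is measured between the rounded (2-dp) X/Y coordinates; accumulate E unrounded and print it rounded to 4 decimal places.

G0 X0.00 Y0.00 Z7.20
G1 X4.00 Y0.00 E0.1596
G1 X4.00 Y2.40 E0.2554
G1 X3.09 Y1.91 E0.2967
G1 X0.84 Y1.23 E0.3905
G1 X0.00 Y1.15 E0.4242
G1 X0.00 Y0.00 E0.4701

At z = 7.2 mm: the cube (footprint 4×19) is included at this height; the r=12 cylinder at (-1.5, 13) gives a regular 32-gon of circumradius 12 (constant along its height); Taking the first minus the rest: starting from the 4×19 cube, the r=12 cylinder at (-1.5, 13) partially overlaps it — only the 69.50 mm² overlap (of its 449.49 mm²) is removed, clipping the outline — 1 connected region. The outline is a single polygon with 6 vertices. Extrusion per mm of travel: 0.4 × 0.24 / (π × 0.875²) = 0.039912. Accumulating E over each segment gives final E = 0.4701.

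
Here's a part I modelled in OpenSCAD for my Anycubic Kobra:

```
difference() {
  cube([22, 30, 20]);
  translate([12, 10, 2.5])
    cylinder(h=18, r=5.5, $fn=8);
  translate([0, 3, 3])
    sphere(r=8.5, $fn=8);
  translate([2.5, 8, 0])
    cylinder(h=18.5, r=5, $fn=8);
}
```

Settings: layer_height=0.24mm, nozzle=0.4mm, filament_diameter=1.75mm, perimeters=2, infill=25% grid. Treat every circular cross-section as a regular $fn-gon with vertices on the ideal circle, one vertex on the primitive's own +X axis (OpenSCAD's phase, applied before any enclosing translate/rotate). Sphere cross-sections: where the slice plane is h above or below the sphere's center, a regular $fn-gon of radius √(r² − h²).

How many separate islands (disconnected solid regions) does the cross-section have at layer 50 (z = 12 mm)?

At z = 12 mm: the 22×30 cube contributes its full rectangle; the r=5.5 cylinder at (12, 10) contributes a regular 8-gon of circumradius 5.5; the sphere at (0, 3) is absent (|z−center|=9.000 > r=8.5); the r=5 cylinder at (2.5, 8) contributes a regular 8-gon of circumradius 5; Subtracting the remaining from the first: starting from the 22×30 cube, the r=5.5 cylinder at (12, 10) lies wholly inside it (removes its full 85.56 mm² and its 33.68 mm outline becomes a hole wall); the r=5 cylinder at (2.5, 8) partially overlaps it — only the 57.39 mm² overlap (of its 70.71 mm²) is removed, clipping the outline — 1 connected region. Overall, the cross-section is a single solid region. Island count = 1.

1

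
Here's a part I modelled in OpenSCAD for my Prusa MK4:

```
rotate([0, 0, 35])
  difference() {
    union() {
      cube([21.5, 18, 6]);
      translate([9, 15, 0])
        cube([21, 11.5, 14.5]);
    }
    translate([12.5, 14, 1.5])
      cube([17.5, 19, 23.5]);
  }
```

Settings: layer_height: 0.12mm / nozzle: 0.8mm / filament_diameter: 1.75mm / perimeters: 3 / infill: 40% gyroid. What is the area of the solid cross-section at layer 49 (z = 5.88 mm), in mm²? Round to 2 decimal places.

At z = 5.88 mm: the 21.5×18 cube contributes its full rectangle (area 387.00 mm²); the 21×11.5 cube at (9, 15) contributes its full rectangle (area 241.50 mm²); Merging all regions: the regions partially overlap — summed areas 628.50 mm² minus the doubly-counted overlap 37.50 mm² gives 591.00 mm² — area = 591.00 mm²; the 17.5×19 cube at (12.5, 14) contributes its full rectangle (area 332.50 mm²); Taking the first minus the rest: starting from the result so far (591.00 mm²), the 17.5×19 cube at (12.5, 14) partially overlaps it — only the 210.25 mm² overlap (of its 332.50 mm²) is removed, clipping the outline — area = 380.75 mm²; (whole slice rotated 35° about Z — lengths, areas and connectivity unchanged). Overall, the cross-section is a single solid region. Net area = 380.75 mm².

380.75 mm²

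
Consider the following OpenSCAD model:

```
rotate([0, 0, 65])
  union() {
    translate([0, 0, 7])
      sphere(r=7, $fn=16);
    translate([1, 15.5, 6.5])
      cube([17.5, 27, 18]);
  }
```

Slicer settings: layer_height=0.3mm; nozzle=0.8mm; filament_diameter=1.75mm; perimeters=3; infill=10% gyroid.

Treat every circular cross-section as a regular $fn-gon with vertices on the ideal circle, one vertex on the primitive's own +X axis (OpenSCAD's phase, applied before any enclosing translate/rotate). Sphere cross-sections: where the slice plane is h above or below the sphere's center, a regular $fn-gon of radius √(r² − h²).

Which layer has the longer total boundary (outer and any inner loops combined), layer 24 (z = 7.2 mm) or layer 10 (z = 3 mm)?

layer 24 (z = 7.2 mm)

Layer 24 (z = 7.2): the r=7 sphere contributes a regular 16-gon of circumradius √(7²−0.2²) = 6.997 (perimeter = 2·16·6.997·sin(180°/16) = 43.68 mm); the cube at (1, 15.5) (footprint 17.5×27) is included at this height (perimeter 89.00 mm); Merging all regions: the 2 present regions are separate (no shared area or edge), so areas and boundary lengths simply add and each stays a separate island — boundary = 132.68 mm; (whole slice rotated 65° about Z — lengths, areas and connectivity unchanged). So its perimeter = 132.68 mm. Layer 10 (z = 3): the r=7 sphere contributes a regular 16-gon of circumradius √(7²−4²) = 5.745 (perimeter = 2·16·5.745·sin(180°/16) = 35.86 mm); the cube at (1, 15.5) is not intersected at this z (z outside [6.5, 24.5]); Combining (union): only the r=7 sphere is present, so the union is just that shape — boundary = 35.86 mm; (whole slice rotated 65° about Z — lengths, areas and connectivity unchanged). So its perimeter = 35.86 mm. Layer 24 is larger (132.68 vs 35.86 mm).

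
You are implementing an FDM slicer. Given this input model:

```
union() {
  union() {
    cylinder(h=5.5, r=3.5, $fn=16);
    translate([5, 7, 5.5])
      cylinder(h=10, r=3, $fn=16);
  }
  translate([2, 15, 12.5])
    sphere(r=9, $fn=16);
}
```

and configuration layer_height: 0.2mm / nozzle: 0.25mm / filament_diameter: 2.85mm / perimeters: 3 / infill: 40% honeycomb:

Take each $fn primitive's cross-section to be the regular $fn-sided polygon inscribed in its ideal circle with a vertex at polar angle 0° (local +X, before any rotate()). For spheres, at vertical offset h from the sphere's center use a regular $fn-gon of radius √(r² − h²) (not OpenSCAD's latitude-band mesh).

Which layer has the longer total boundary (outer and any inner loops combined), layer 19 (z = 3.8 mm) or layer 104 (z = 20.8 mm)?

layer 19 (z = 3.8 mm)

Layer 19 (z = 3.8): the r=3.5 cylinder contributes a regular 16-gon of circumradius 3.5 (perimeter = 2·16·3.500·sin(180°/16) = 21.85 mm); the cylinder at (5, 7) is not intersected at this z (z outside [5.5, 15.5]); Combining (union): only the r=3.5 cylinder is present, so the union is just that shape — boundary = 21.85 mm; the sphere at (2, 15): section is a regular 16-gon, circumradius = √(r²−h²) = √(9²−8.7²) = 2.304 (perimeter = 2·16·2.304·sin(180°/16) = 14.39 mm); Taking the union: the 2 present regions are separate (no shared area or edge), so areas and boundary lengths simply add and each stays a separate island — boundary = 36.24 mm. So its perimeter = 36.24 mm. Layer 104 (z = 20.8): the cylinder is absent (z outside [0, 5.5]); the cylinder at (5, 7) is absent (z outside [5.5, 15.5]); Taking the union: nothing is present at this height; the sphere at (2, 15): section is a regular 16-gon, circumradius = √(r²−h²) = √(9²−8.3²) = 3.480 (perimeter = 2·16·3.480·sin(180°/16) = 21.72 mm); Merging all regions: only the r=9 sphere at (2, 15) is present, so the union is just that shape — boundary = 21.72 mm. So its perimeter = 21.72 mm. Layer 19 is larger (36.24 vs 21.72 mm).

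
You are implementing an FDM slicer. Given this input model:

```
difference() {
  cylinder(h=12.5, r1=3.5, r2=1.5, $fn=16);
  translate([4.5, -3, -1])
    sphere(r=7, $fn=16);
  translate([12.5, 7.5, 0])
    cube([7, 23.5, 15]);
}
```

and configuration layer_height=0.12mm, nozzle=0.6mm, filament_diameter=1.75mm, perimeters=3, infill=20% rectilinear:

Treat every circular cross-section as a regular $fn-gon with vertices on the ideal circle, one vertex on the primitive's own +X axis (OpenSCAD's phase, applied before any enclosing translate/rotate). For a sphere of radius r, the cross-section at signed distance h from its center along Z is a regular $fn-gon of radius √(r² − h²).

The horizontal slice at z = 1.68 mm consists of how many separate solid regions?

At z = 1.68 mm: the cone: at t=0.134 of its height the radius interpolates to r₁+(r₂−r₁)t = 3.231, giving a regular 16-gon of that circumradius; the sphere at (4.5, -3): section is a regular 16-gon, circumradius = √(r²−h²) = √(7²−2.68²) = 6.467; the cube at (12.5, 7.5) is present — its section is the full 7×23.5 rectangle; Subtracting the remaining from the first: starting from the cone, the r=7 sphere at (4.5, -3) partially overlaps it — only the 20.40 mm² overlap (of its 128.02 mm²) is removed, clipping the outline; the 7×23.5 cube at (12.5, 7.5) misses the remaining region (no effect) — 1 connected region. The result has 1 disconnected region.

1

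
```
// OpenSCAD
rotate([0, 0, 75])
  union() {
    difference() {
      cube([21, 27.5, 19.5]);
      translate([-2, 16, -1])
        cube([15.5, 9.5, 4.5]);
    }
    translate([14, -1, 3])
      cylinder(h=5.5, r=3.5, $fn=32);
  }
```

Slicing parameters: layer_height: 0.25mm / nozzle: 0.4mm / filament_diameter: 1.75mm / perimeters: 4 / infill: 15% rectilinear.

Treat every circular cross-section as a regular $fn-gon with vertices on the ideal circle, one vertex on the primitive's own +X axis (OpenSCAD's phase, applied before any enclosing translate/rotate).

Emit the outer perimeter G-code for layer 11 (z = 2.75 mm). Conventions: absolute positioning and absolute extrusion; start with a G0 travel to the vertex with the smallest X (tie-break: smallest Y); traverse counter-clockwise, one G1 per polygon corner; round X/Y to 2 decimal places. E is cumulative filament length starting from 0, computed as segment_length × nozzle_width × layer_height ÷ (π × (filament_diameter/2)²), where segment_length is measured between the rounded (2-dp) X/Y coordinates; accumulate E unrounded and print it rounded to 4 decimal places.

G0 X-26.56 Y7.12 Z2.75
G1 X-24.63 Y6.60 E0.0831
G1 X-21.14 Y19.64 E0.6443
G1 X-11.96 Y17.18 E1.0394
G1 X-15.45 Y4.14 E1.6007
G1 X0.00 Y0.00 E2.2657
G1 X5.44 Y20.28 E3.1386
G1 X-21.13 Y27.40 E4.2822
G1 X-26.56 Y7.12 E5.1551

At z = 2.75 mm: the cube (footprint 21×27.5) is included at this height; the 15.5×9.5 cube at (-2, 16) contributes its full rectangle; Subtracting the remaining from the first: starting from the 21×27.5 cube, the 15.5×9.5 cube at (-2, 16) partially overlaps it — only the 128.25 mm² overlap (of its 147.25 mm²) is removed, clipping the outline — 1 connected region; the cylinder at (14, -1) is not intersected at this z (z outside [3, 8.5]); Taking the union: only that combined region is present, so the union is just that shape — 1 connected region; (whole slice rotated 75° about Z — lengths, areas and connectivity unchanged). The outline is a single polygon with 8 vertices. Extrusion per mm of travel: 0.4 × 0.25 / (π × 0.875²) = 0.041575. Accumulating E over each segment gives final E = 5.1551.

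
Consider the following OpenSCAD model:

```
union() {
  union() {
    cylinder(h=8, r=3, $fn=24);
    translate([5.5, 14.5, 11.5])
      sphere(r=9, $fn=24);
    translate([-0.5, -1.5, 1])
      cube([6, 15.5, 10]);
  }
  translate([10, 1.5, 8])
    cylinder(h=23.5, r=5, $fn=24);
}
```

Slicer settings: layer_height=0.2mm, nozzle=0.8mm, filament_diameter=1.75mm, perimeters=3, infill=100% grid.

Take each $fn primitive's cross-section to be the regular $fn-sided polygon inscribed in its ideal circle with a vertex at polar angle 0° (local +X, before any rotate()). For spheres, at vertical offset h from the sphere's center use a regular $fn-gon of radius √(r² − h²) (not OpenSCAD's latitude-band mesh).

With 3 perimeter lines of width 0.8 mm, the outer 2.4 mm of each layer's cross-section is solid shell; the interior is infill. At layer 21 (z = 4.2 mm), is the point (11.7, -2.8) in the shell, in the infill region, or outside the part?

outside

At z = 4.2 mm: the r=3 cylinder contributes a regular 24-gon of circumradius 3; the r=9 sphere at (5.5, 14.5) contributes a regular 24-gon of circumradius √(9²−7.3²) = 5.264; the cube at (-0.5, -1.5) is present — its section is the full 6×15.5 rectangle; Combining (union): the regions partially overlap (shared area 32.40 mm²), so overlapping operands fuse into one piece — 1 connected region; the cylinder at (10, 1.5) is not intersected at this z (z outside [8, 31.5]); Merging all regions: only the result so far is present, so the union is just that shape — 1 connected region. Overall, the cross-section is a single solid region. The nearest boundary edge runs (5.50, 9.24)→(5.50, -1.50); distance from the point to it = 6.33 mm. The point is not inside any of the regions above, so it lies outside the cross-section (6.33 mm from the nearest boundary).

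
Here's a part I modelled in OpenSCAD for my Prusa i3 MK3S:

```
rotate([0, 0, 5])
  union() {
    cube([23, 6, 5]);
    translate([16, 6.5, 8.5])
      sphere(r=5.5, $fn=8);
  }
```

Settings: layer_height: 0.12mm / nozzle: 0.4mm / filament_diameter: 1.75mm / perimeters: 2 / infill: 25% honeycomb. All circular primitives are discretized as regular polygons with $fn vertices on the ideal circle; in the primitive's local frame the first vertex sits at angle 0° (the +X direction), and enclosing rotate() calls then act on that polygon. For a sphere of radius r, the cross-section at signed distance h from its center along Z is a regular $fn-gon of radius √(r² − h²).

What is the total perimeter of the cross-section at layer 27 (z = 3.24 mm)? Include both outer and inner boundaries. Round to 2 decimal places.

At z = 3.24 mm: the cube is present — its section is the full 23×6 rectangle (perimeter 58.00 mm); the r=5.5 sphere at (16, 6.5) contributes a regular 8-gon of circumradius √(5.5²−5.26²) = 1.607 (perimeter = 2·8·1.607·sin(180°/8) = 9.84 mm); Combining (union): the regions partially overlap (shared area 2.15 mm²), so the edge portions inside another operand are dropped and the merged outline is re-measured after clipping — boundary = 61.20 mm; (whole slice rotated 5° about Z — lengths, areas and connectivity unchanged). Overall, the cross-section is a single solid region. Total boundary length (outer) = 61.20 mm.

61.20 mm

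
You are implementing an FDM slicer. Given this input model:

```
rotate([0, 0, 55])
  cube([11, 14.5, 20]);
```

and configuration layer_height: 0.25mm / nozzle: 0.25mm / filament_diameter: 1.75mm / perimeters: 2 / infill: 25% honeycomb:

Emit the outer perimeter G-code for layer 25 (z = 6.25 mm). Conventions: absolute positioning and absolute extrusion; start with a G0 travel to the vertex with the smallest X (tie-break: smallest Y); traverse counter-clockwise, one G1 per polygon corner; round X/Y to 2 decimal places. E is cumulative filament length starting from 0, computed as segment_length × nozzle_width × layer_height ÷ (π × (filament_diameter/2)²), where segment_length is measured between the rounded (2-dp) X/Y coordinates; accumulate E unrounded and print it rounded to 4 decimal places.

At z = 6.25 mm: the cube is present — its section is the full 11×14.5 rectangle; (whole slice rotated 55° about Z — lengths, areas and connectivity unchanged). The outline is a single polygon with 4 vertices. Extrusion per mm of travel: 0.25 × 0.25 / (π × 0.875²) = 0.025984. Accumulating E over each segment gives final E = 1.3254.

G0 X-11.88 Y8.32 Z6.25
G1 X0.00 Y0.00 E0.3769
G1 X6.31 Y9.01 E0.6627
G1 X-5.57 Y17.33 E1.0396
G1 X-11.88 Y8.32 E1.3254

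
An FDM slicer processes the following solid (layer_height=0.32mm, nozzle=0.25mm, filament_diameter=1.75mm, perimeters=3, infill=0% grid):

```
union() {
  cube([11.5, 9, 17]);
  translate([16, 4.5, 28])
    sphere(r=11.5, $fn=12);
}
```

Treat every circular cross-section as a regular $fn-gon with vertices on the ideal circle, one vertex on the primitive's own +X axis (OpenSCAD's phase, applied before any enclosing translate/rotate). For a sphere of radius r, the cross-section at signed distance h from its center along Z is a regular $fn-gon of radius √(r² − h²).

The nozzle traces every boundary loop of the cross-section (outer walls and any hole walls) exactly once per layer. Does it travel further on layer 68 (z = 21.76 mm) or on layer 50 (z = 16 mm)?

Layer 68 (z = 21.76): the cube does not reach this height (z outside [0, 17]); the sphere at (16, 4.5): section is a regular 12-gon, circumradius = √(r²−h²) = √(11.5²−6.24²) = 9.660 (perimeter = 2·12·9.660·sin(180°/12) = 60.00 mm); Combining (union): only the r=11.5 sphere at (16, 4.5) is present, so the union is just that shape — boundary = 60.00 mm. So its perimeter = 60.00 mm. Layer 50 (z = 16): the cube is present — its section is the full 11.5×9 rectangle (perimeter 41.00 mm); the sphere at (16, 4.5) does not reach this height (|z−center|=12.000 > r=11.5); Taking the union: only the 11.5×9 cube is present, so the union is just that shape — boundary = 41.00 mm. So its perimeter = 41.00 mm. Layer 68 is larger (60.00 vs 41.00 mm).

layer 68 (z = 21.76 mm)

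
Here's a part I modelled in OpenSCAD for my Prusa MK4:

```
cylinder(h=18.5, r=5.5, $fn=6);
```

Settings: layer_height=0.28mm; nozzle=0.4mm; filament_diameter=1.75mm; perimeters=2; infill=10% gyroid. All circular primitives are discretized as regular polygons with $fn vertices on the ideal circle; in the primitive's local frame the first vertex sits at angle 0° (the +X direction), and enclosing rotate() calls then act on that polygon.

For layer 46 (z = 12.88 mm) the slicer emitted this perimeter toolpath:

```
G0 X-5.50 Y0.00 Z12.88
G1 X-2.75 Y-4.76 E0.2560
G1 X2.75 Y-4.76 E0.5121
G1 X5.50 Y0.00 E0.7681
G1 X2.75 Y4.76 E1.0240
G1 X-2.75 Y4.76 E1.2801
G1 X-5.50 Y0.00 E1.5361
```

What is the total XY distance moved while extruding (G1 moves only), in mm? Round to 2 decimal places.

32.99 mm

Sum the Euclidean lengths of each G1 segment: total = 32.99 mm.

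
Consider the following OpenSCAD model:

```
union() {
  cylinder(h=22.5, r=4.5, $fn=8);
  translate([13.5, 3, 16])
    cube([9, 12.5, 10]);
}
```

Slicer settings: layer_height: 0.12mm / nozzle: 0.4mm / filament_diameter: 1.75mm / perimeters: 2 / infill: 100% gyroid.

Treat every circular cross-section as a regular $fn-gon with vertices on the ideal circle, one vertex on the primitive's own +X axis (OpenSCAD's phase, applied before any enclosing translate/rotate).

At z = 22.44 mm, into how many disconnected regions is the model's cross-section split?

2

At z = 22.44 mm: the r=4.5 cylinder contributes a regular 8-gon of circumradius 4.5; the cube at (13.5, 3) (footprint 9×12.5) is included at this height; Combining (union): the 2 present regions are separate (no shared area or edge), so areas and boundary lengths simply add and each stays a separate island — 2 connected regions. The result has 2 disconnected regions.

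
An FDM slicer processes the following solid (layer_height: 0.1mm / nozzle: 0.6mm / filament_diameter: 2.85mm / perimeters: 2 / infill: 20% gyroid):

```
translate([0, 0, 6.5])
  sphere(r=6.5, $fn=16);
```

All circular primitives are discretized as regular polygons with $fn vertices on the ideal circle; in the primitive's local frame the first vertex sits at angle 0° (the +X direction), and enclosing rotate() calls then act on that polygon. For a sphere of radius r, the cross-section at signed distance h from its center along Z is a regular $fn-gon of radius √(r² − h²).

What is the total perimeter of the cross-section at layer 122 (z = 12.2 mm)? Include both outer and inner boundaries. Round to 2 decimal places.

19.50 mm

At z = 12.2 mm: the sphere: section is a regular 16-gon, circumradius = √(r²−h²) = √(6.5²−5.7²) = 3.124 (perimeter = 2·16·3.124·sin(180°/16) = 19.50 mm). Overall, the cross-section is a single solid region. Total boundary length (outer) = 19.50 mm.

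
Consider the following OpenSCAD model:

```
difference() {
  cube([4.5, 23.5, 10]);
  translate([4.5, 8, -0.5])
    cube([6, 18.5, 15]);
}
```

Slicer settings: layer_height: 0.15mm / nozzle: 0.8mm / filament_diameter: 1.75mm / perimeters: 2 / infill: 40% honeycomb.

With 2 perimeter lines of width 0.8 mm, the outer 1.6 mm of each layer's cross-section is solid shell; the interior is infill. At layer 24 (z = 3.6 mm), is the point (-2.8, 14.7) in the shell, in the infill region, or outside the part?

At z = 3.6 mm: the cube (footprint 4.5×23.5) is included at this height; the 6×18.5 cube at (4.5, 8) contributes its full rectangle; After the difference (first − rest): starting from the 4.5×23.5 cube, the 6×18.5 cube at (4.5, 8) misses the remaining region (no effect) — 1 connected region. Overall, the cross-section is a single solid region. The nearest boundary edge runs (0.00, 0.00)→(0.00, 23.50); distance from the point to it = 2.80 mm. The point is not inside any of the regions above, so it lies outside the cross-section (2.80 mm from the nearest boundary).

outside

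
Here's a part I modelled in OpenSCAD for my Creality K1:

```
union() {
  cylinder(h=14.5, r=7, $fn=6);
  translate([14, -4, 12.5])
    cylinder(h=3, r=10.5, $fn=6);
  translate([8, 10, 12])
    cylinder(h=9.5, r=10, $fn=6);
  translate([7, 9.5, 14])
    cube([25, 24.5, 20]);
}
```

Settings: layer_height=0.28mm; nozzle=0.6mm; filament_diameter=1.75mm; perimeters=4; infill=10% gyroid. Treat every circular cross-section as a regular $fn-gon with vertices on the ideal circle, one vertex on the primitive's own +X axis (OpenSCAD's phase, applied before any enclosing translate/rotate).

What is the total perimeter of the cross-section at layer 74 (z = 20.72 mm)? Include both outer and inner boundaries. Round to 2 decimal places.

At z = 20.72 mm: the cylinder does not reach this height (z outside [0, 14.5]); the cylinder at (14, -4) is absent (z outside [12.5, 15.5]); the cylinder at (8, 10): section is a regular 6-gon, circumradius r=10 (perimeter = 2·6·10.000·sin(180°/6) = 60.00 mm); the cube at (7, 9.5) is present — its section is the full 25×24.5 rectangle (perimeter 99.00 mm); Taking the union: the regions partially overlap (shared area 79.04 mm²), so the edge portions inside another operand are dropped and the merged outline is re-measured after clipping — boundary = 122.55 mm. Overall, the cross-section is a single solid region. Total boundary length (outer) = 122.55 mm.

122.55 mm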